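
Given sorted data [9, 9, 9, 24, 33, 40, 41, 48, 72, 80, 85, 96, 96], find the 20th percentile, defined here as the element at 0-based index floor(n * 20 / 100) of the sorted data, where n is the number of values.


The dataset has n = 13 elements.
Index = floor(13 * 20 / 100) = floor(260 / 100) = floor(2.6) = 2
Counting from index 0 in the sorted data, the element at index 2 is 9.
Final answer: 9


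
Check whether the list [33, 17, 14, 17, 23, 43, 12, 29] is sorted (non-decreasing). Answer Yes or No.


Check consecutive pairs:
  33 <= 17? False
  17 <= 14? False
  14 <= 17? True
  17 <= 23? True
  23 <= 43? True
  43 <= 12? False
  12 <= 29? True
3 consecutive pair(s) are out of order, so the list is not sorted.
Final answer: No


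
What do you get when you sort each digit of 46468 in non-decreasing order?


The number 46468 has digits: 4, 6, 4, 6, 8
Sorted: 4, 4, 6, 6, 8
Joining the sorted digits gives the result.
Final answer: 44668


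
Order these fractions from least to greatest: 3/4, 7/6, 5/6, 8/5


Convert to decimal for comparison:
  3/4 = 0.75
  7/6 = 1.1667
  5/6 = 0.8333
  8/5 = 1.6
Decimals in increasing order: 0.75 < 0.8333 < 1.1667 < 1.6
Writing each back as its fraction gives the sorted order.
Final answer: 3/4, 5/6, 7/6, 8/5


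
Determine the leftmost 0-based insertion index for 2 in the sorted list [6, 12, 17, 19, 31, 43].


List is sorted: [6, 12, 17, 19, 31, 43]
We need the leftmost position where 2 can be inserted, i.e. the first index whose element is >= 2 (or the end of the list if none is).
Binary search with low=0, high=6 (0-based indices):
  low=0, high=6, mid=3: a[3]=19 >= 2, so high = 3
  low=0, high=3, mid=1: a[1]=12 >= 2, so high = 1
  low=0, high=1, mid=0: a[0]=6 >= 2, so high = 0
Now low = high = 0, so the insertion index is 0.
Final answer: 0


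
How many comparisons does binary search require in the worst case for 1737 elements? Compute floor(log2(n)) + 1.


Binary search halves the search space each step.
Maximum comparisons = floor(log2(1737)) + 1
log2(1737) = 10.7624
floor(log2(1737)) = 10, so 10 + 1 = 11
Final answer: 11


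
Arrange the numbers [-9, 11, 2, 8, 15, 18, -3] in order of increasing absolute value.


Compute absolute values:
  |-9| = 9
  |11| = 11
  |2| = 2
  |8| = 8
  |15| = 15
  |18| = 18
  |-3| = 3
Absolute values in increasing order: 2 < 3 < 8 < 9 < 11 < 15 < 18
Listing the original numbers in that order gives the answer.
Final answer: [2, -3, 8, -9, 11, 15, 18]


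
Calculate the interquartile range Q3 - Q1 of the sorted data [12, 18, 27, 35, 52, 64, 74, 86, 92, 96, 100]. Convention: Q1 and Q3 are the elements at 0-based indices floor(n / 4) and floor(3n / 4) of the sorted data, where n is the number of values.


The data has n = 11 elements.
Q1 index = floor(11 / 4) = floor(2.75) = 2; Q3 index = floor(3 * 11 / 4) = floor(8.25) = 8
Q1 = element at index 2 = 27
Q3 = element at index 8 = 92
IQR = 92 - 27 = 65
Final answer: 65


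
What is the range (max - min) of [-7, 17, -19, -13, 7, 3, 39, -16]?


Maximum value: 39
Minimum value: -19
Range = 39 - (-19) = 58
Final answer: 58


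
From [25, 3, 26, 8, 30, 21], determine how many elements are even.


Check each element:
  25 is odd
  3 is odd
  26 is even
  8 is even
  30 is even
  21 is odd
Evens: [26, 8, 30]
Count of evens = 3
Final answer: 3


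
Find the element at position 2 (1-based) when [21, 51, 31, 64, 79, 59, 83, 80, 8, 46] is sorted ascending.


Sort ascending: [8, 21, 31, 46, 51, 59, 64, 79, 80, 83]
The 2nd element (1-indexed) is at index 1.
Value = 21
Final answer: 21


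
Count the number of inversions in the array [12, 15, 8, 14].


For each element, count the later elements that are smaller than it:
  12 (index 0): smaller elements after it = [8] -> 1
  15 (index 1): smaller elements after it = [8, 14] -> 2
  8 (index 2): smaller elements after it = [] -> 0
Total inversions = 1 + 2 + 0 = 3
Final answer: 3


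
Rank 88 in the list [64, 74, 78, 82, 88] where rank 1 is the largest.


Sort descending: [88, 82, 78, 74, 64]
Find 88 in the sorted list.
88 is at position 1.
Final answer: 1


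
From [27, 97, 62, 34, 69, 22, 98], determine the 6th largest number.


Sort descending: [98, 97, 69, 62, 34, 27, 22]
The 6th element (1-indexed) is at index 5.
Value = 27
Final answer: 27


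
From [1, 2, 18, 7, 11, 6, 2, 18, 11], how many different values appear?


List all unique values:
Distinct values: [1, 2, 6, 7, 11, 18]
Count = 6
Final answer: 6


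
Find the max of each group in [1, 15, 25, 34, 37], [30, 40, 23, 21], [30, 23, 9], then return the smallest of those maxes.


Find max of each group:
  Group 1: [1, 15, 25, 34, 37] -> max = 37
  Group 2: [30, 40, 23, 21] -> max = 40
  Group 3: [30, 23, 9] -> max = 30
Maxes: [37, 40, 30]
Minimum of maxes = 30
Final answer: 30


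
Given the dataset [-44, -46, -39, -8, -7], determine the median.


First, sort the list: [-46, -44, -39, -8, -7]
The list has 5 elements (odd count).
The middle index is 2 (0-based), and the element there is -39.
Final answer: -39


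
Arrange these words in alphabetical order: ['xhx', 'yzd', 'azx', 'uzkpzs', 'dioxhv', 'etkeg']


Compare strings character by character (the first differing letter decides):
  'azx' < 'dioxhv' since 'a' < 'd' at position 1
  'dioxhv' < 'etkeg' since 'd' < 'e' at position 1
  'etkeg' < 'uzkpzs' since 'e' < 'u' at position 1
  'uzkpzs' < 'xhx' since 'u' < 'x' at position 1
  'xhx' < 'yzd' since 'x' < 'y' at position 1
Chaining these comparisons gives the alphabetical order.
Final answer: ['azx', 'dioxhv', 'etkeg', 'uzkpzs', 'xhx', 'yzd']


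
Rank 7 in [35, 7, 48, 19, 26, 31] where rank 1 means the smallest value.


Sort ascending: [7, 19, 26, 31, 35, 48]
Find 7 in the sorted list.
7 is at position 1 (1-indexed).
Final answer: 1


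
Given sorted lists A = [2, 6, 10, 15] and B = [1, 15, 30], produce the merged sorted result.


List A: [2, 6, 10, 15]
List B: [1, 15, 30]
Repeatedly compare the front elements and take the smaller:
  2 vs 1 -> take 1
  2 vs 15 -> take 2
  6 vs 15 -> take 6
  10 vs 15 -> take 10
  15 vs 15 -> take 15
  A is exhausted; append the rest of B: [15, 30]
Final answer: [1, 2, 6, 10, 15, 15, 30]


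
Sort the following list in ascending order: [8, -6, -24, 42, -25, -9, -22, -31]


Original list: [8, -6, -24, 42, -25, -9, -22, -31]
Repeatedly take the smallest remaining element:
  Remaining [8, -6, -24, 42, -25, -9, -22, -31] -> smallest is -31
  Remaining [8, -6, -24, 42, -25, -9, -22] -> smallest is -25
  Remaining [8, -6, -24, 42, -9, -22] -> smallest is -24
  Remaining [8, -6, 42, -9, -22] -> smallest is -22
  Remaining [8, -6, 42, -9] -> smallest is -9
  Remaining [8, -6, 42] -> smallest is -6
  Remaining [8, 42] -> smallest is 8
  Remaining [42] -> smallest is 42
Collecting the picks in order gives the sorted list.
Final answer: [-31, -25, -24, -22, -9, -6, 8, 42]


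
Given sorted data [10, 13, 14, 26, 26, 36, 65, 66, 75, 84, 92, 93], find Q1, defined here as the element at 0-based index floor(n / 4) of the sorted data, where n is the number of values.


The list has n = 12 elements.
Q1 index = floor(12 / 4) = floor(3) = 3
Counting from index 0 in the sorted data, the element at index 3 is 26.
Final answer: 26


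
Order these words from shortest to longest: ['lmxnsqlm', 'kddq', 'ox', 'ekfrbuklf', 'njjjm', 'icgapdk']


Compute lengths:
  'lmxnsqlm' has length 8
  'kddq' has length 4
  'ox' has length 2
  'ekfrbuklf' has length 9
  'njjjm' has length 5
  'icgapdk' has length 7
Lengths in increasing order: 2 < 4 < 5 < 7 < 8 < 9
Listing the words in that order gives the answer.
Final answer: ['ox', 'kddq', 'njjjm', 'icgapdk', 'lmxnsqlm', 'ekfrbuklf']


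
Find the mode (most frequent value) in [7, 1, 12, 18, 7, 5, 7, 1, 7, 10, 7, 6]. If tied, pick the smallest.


Count the frequency of each value:
  1 appears 2 time(s)
  5 appears 1 time(s)
  6 appears 1 time(s)
  7 appears 5 time(s)
  10 appears 1 time(s)
  12 appears 1 time(s)
  18 appears 1 time(s)
Maximum frequency is 5.
Only 7 reaches that frequency, so it is the mode.
Final answer: 7


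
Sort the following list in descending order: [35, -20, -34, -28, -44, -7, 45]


Original list: [35, -20, -34, -28, -44, -7, 45]
Repeatedly take the largest remaining element:
  Remaining [35, -20, -34, -28, -44, -7, 45] -> largest is 45
  Remaining [35, -20, -34, -28, -44, -7] -> largest is 35
  Remaining [-20, -34, -28, -44, -7] -> largest is -7
  Remaining [-20, -34, -28, -44] -> largest is -20
  Remaining [-34, -28, -44] -> largest is -28
  Remaining [-34, -44] -> largest is -34
  Remaining [-44] -> largest is -44
Collecting the picks in order gives the descending list.
Final answer: [45, 35, -7, -20, -28, -34, -44]


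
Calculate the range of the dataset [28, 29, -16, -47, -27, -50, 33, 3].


Maximum value: 33
Minimum value: -50
Range = 33 - (-50) = 83
Final answer: 83


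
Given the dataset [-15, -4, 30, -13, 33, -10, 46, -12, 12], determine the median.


First, sort the list: [-15, -13, -12, -10, -4, 12, 30, 33, 46]
The list has 9 elements (odd count).
The middle index is 4 (0-based), and the element there is -4.
Final answer: -4


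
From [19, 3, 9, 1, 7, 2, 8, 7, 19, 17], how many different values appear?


List all unique values:
Distinct values: [1, 2, 3, 7, 8, 9, 17, 19]
Count = 8
Final answer: 8


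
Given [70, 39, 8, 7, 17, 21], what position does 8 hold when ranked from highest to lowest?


Sort descending: [70, 39, 21, 17, 8, 7]
Find 8 in the sorted list.
8 is at position 5.
Final answer: 5


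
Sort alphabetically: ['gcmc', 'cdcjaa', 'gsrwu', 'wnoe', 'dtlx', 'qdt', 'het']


Compare strings character by character (the first differing letter decides):
  'cdcjaa' < 'dtlx' since 'c' < 'd' at position 1
  'dtlx' < 'gcmc' since 'd' < 'g' at position 1
  'gcmc' < 'gsrwu' since 'c' < 's' at position 2
  'gsrwu' < 'het' since 'g' < 'h' at position 1
  'het' < 'qdt' since 'h' < 'q' at position 1
  'qdt' < 'wnoe' since 'q' < 'w' at position 1
Chaining these comparisons gives the alphabetical order.
Final answer: ['cdcjaa', 'dtlx', 'gcmc', 'gsrwu', 'het', 'qdt', 'wnoe']


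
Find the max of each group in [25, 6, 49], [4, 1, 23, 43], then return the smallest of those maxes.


Find max of each group:
  Group 1: [25, 6, 49] -> max = 49
  Group 2: [4, 1, 23, 43] -> max = 43
Maxes: [49, 43]
Minimum of maxes = 43
Final answer: 43


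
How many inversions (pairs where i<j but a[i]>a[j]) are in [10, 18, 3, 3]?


For each element, count the later elements that are smaller than it:
  10 (index 0): smaller elements after it = [3, 3] -> 2
  18 (index 1): smaller elements after it = [3, 3] -> 2
  3 (index 2): smaller elements after it = [] -> 0
Total inversions = 2 + 2 + 0 = 4
Final answer: 4


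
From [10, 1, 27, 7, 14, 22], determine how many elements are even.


Check each element:
  10 is even
  1 is odd
  27 is odd
  7 is odd
  14 is even
  22 is even
Evens: [10, 14, 22]
Count of evens = 3
Final answer: 3


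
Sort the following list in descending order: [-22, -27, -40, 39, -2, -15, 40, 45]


Original list: [-22, -27, -40, 39, -2, -15, 40, 45]
Repeatedly take the largest remaining element:
  Remaining [-22, -27, -40, 39, -2, -15, 40, 45] -> largest is 45
  Remaining [-22, -27, -40, 39, -2, -15, 40] -> largest is 40
  Remaining [-22, -27, -40, 39, -2, -15] -> largest is 39
  Remaining [-22, -27, -40, -2, -15] -> largest is -2
  Remaining [-22, -27, -40, -15] -> largest is -15
  Remaining [-22, -27, -40] -> largest is -22
  Remaining [-27, -40] -> largest is -27
  Remaining [-40] -> largest is -40
Collecting the picks in order gives the descending list.
Final answer: [45, 40, 39, -2, -15, -22, -27, -40]


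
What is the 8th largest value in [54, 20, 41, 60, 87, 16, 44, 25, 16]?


Sort descending: [87, 60, 54, 44, 41, 25, 20, 16, 16]
The 8th element (1-indexed) is at index 7.
Value = 16
Final answer: 16


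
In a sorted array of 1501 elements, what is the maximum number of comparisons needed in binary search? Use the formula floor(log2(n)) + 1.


Binary search halves the search space each step.
Maximum comparisons = floor(log2(1501)) + 1
log2(1501) = 10.5517
floor(log2(1501)) = 10, so 10 + 1 = 11
Final answer: 11


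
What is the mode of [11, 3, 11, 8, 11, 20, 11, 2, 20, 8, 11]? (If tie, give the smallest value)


Count the frequency of each value:
  2 appears 1 time(s)
  3 appears 1 time(s)
  8 appears 2 time(s)
  11 appears 5 time(s)
  20 appears 2 time(s)
Maximum frequency is 5.
Only 11 reaches that frequency, so it is the mode.
Final answer: 11


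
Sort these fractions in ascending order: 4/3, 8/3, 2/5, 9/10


Convert to decimal for comparison:
  4/3 = 1.3333
  8/3 = 2.6667
  2/5 = 0.4
  9/10 = 0.9
Decimals in increasing order: 0.4 < 0.9 < 1.3333 < 2.6667
Writing each back as its fraction gives the sorted order.
Final answer: 2/5, 9/10, 4/3, 8/3


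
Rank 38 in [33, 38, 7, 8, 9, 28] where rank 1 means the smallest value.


Sort ascending: [7, 8, 9, 28, 33, 38]
Find 38 in the sorted list.
38 is at position 6 (1-indexed).
Final answer: 6


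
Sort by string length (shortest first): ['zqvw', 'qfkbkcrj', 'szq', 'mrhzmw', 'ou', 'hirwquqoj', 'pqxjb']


Compute lengths:
  'zqvw' has length 4
  'qfkbkcrj' has length 8
  'szq' has length 3
  'mrhzmw' has length 6
  'ou' has length 2
  'hirwquqoj' has length 9
  'pqxjb' has length 5
Lengths in increasing order: 2 < 3 < 4 < 5 < 6 < 8 < 9
Listing the words in that order gives the answer.
Final answer: ['ou', 'szq', 'zqvw', 'pqxjb', 'mrhzmw', 'qfkbkcrj', 'hirwquqoj']


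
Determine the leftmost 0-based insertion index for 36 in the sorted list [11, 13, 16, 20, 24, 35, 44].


List is sorted: [11, 13, 16, 20, 24, 35, 44]
We need the leftmost position where 36 can be inserted, i.e. the first index whose element is >= 36 (or the end of the list if none is).
Binary search with low=0, high=7 (0-based indices):
  low=0, high=7, mid=3: a[3]=20 < 36, so low = 4
  low=4, high=7, mid=5: a[5]=35 < 36, so low = 6
  low=6, high=7, mid=6: a[6]=44 >= 36, so high = 6
Now low = high = 6, so the insertion index is 6.
Final answer: 6


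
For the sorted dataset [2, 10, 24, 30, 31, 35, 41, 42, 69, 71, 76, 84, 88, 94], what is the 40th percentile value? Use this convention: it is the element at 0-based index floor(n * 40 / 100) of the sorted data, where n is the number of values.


The dataset has n = 14 elements.
Index = floor(14 * 40 / 100) = floor(560 / 100) = floor(5.6) = 5
Counting from index 0 in the sorted data, the element at index 5 is 35.
Final answer: 35


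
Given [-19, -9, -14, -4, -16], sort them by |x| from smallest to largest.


Compute absolute values:
  |-19| = 19
  |-9| = 9
  |-14| = 14
  |-4| = 4
  |-16| = 16
Absolute values in increasing order: 4 < 9 < 14 < 16 < 19
Listing the original numbers in that order gives the answer.
Final answer: [-4, -9, -14, -16, -19]


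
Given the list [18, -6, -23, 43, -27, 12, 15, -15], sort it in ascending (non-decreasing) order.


Original list: [18, -6, -23, 43, -27, 12, 15, -15]
Repeatedly take the smallest remaining element:
  Remaining [18, -6, -23, 43, -27, 12, 15, -15] -> smallest is -27
  Remaining [18, -6, -23, 43, 12, 15, -15] -> smallest is -23
  Remaining [18, -6, 43, 12, 15, -15] -> smallest is -15
  Remaining [18, -6, 43, 12, 15] -> smallest is -6
  Remaining [18, 43, 12, 15] -> smallest is 12
  Remaining [18, 43, 15] -> smallest is 15
  Remaining [18, 43] -> smallest is 18
  Remaining [43] -> smallest is 43
Collecting the picks in order gives the sorted list.
Final answer: [-27, -23, -15, -6, 12, 15, 18, 43]


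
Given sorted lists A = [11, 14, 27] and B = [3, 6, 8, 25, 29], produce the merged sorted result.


List A: [11, 14, 27]
List B: [3, 6, 8, 25, 29]
Repeatedly compare the front elements and take the smaller:
  11 vs 3 -> take 3
  11 vs 6 -> take 6
  11 vs 8 -> take 8
  11 vs 25 -> take 11
  14 vs 25 -> take 14
  27 vs 25 -> take 25
  27 vs 29 -> take 27
  A is exhausted; append the rest of B: [29]
Final answer: [3, 6, 8, 11, 14, 25, 27, 29]


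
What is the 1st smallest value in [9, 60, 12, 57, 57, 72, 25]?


Sort ascending: [9, 12, 25, 57, 57, 60, 72]
The 1st element (1-indexed) is at index 0.
Value = 9
Final answer: 9


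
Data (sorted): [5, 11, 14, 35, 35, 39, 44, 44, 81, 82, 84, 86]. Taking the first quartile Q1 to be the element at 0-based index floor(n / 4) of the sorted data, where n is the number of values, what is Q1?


The list has n = 12 elements.
Q1 index = floor(12 / 4) = floor(3) = 3
Counting from index 0 in the sorted data, the element at index 3 is 35.
Final answer: 35


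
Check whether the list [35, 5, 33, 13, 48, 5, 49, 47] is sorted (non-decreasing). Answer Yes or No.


Check consecutive pairs:
  35 <= 5? False
  5 <= 33? True
  33 <= 13? False
  13 <= 48? True
  48 <= 5? False
  5 <= 49? True
  49 <= 47? False
4 consecutive pair(s) are out of order, so the list is not sorted.
Final answer: No


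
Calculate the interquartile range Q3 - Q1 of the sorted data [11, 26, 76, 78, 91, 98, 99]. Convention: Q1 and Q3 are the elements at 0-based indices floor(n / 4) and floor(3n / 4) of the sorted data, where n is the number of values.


The data has n = 7 elements.
Q1 index = floor(7 / 4) = floor(1.75) = 1; Q3 index = floor(3 * 7 / 4) = floor(5.25) = 5
Q1 = element at index 1 = 26
Q3 = element at index 5 = 98
IQR = 98 - 26 = 72
Final answer: 72


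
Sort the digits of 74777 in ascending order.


The number 74777 has digits: 7, 4, 7, 7, 7
Sorted: 4, 7, 7, 7, 7
Joining the sorted digits gives the result.
Final answer: 47777


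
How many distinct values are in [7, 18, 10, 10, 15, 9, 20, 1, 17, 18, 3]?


List all unique values:
Distinct values: [1, 3, 7, 9, 10, 15, 17, 18, 20]
Count = 9
Final answer: 9


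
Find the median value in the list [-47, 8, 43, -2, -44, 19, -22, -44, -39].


First, sort the list: [-47, -44, -44, -39, -22, -2, 8, 19, 43]
The list has 9 elements (odd count).
The middle index is 4 (0-based), and the element there is -22.
Final answer: -22


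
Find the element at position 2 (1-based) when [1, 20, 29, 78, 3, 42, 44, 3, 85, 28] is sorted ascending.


Sort ascending: [1, 3, 3, 20, 28, 29, 42, 44, 78, 85]
The 2nd element (1-indexed) is at index 1.
Value = 3
Final answer: 3


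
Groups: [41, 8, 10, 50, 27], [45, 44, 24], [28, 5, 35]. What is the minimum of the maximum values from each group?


Find max of each group:
  Group 1: [41, 8, 10, 50, 27] -> max = 50
  Group 2: [45, 44, 24] -> max = 45
  Group 3: [28, 5, 35] -> max = 35
Maxes: [50, 45, 35]
Minimum of maxes = 35
Final answer: 35


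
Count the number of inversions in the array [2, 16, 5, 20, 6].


For each element, count the later elements that are smaller than it:
  2 (index 0): smaller elements after it = [] -> 0
  16 (index 1): smaller elements after it = [5, 6] -> 2
  5 (index 2): smaller elements after it = [] -> 0
  20 (index 3): smaller elements after it = [6] -> 1
Total inversions = 0 + 2 + 0 + 1 = 3
Final answer: 3


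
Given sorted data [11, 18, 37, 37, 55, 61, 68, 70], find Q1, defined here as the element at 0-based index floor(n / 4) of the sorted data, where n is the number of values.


The list has n = 8 elements.
Q1 index = floor(8 / 4) = floor(2) = 2
Counting from index 0 in the sorted data, the element at index 2 is 37.
Final answer: 37


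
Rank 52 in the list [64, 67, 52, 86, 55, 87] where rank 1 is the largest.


Sort descending: [87, 86, 67, 64, 55, 52]
Find 52 in the sorted list.
52 is at position 6.
Final answer: 6


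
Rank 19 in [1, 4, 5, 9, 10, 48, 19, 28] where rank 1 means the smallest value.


Sort ascending: [1, 4, 5, 9, 10, 19, 28, 48]
Find 19 in the sorted list.
19 is at position 6 (1-indexed).
Final answer: 6


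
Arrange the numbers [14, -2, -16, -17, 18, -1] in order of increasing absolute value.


Compute absolute values:
  |14| = 14
  |-2| = 2
  |-16| = 16
  |-17| = 17
  |18| = 18
  |-1| = 1
Absolute values in increasing order: 1 < 2 < 14 < 16 < 17 < 18
Listing the original numbers in that order gives the answer.
Final answer: [-1, -2, 14, -16, -17, 18]


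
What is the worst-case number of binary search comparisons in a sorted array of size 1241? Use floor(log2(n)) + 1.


Binary search halves the search space each step.
Maximum comparisons = floor(log2(1241)) + 1
log2(1241) = 10.2773
floor(log2(1241)) = 10, so 10 + 1 = 11
Final answer: 11


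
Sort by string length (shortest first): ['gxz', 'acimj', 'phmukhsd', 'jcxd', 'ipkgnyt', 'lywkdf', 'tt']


Compute lengths:
  'gxz' has length 3
  'acimj' has length 5
  'phmukhsd' has length 8
  'jcxd' has length 4
  'ipkgnyt' has length 7
  'lywkdf' has length 6
  'tt' has length 2
Lengths in increasing order: 2 < 3 < 4 < 5 < 6 < 7 < 8
Listing the words in that order gives the answer.
Final answer: ['tt', 'gxz', 'jcxd', 'acimj', 'lywkdf', 'ipkgnyt', 'phmukhsd']


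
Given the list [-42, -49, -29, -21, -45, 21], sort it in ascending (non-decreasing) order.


Original list: [-42, -49, -29, -21, -45, 21]
Repeatedly take the smallest remaining element:
  Remaining [-42, -49, -29, -21, -45, 21] -> smallest is -49
  Remaining [-42, -29, -21, -45, 21] -> smallest is -45
  Remaining [-42, -29, -21, 21] -> smallest is -42
  Remaining [-29, -21, 21] -> smallest is -29
  Remaining [-21, 21] -> smallest is -21
  Remaining [21] -> smallest is 21
Collecting the picks in order gives the sorted list.
Final answer: [-49, -45, -42, -29, -21, 21]


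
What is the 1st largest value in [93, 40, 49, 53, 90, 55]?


Sort descending: [93, 90, 55, 53, 49, 40]
The 1st element (1-indexed) is at index 0.
Value = 93
Final answer: 93


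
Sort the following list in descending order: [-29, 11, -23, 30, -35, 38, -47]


Original list: [-29, 11, -23, 30, -35, 38, -47]
Repeatedly take the largest remaining element:
  Remaining [-29, 11, -23, 30, -35, 38, -47] -> largest is 38
  Remaining [-29, 11, -23, 30, -35, -47] -> largest is 30
  Remaining [-29, 11, -23, -35, -47] -> largest is 11
  Remaining [-29, -23, -35, -47] -> largest is -23
  Remaining [-29, -35, -47] -> largest is -29
  Remaining [-35, -47] -> largest is -35
  Remaining [-47] -> largest is -47
Collecting the picks in order gives the descending list.
Final answer: [38, 30, 11, -23, -29, -35, -47]


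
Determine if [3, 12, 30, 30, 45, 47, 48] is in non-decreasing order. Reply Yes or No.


Check consecutive pairs:
  3 <= 12? True
  12 <= 30? True
  30 <= 30? True
  30 <= 45? True
  45 <= 47? True
  47 <= 48? True
Every consecutive pair is in order, so the list is non-decreasing.
Final answer: Yes


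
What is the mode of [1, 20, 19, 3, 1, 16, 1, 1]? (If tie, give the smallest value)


Count the frequency of each value:
  1 appears 4 time(s)
  3 appears 1 time(s)
  16 appears 1 time(s)
  19 appears 1 time(s)
  20 appears 1 time(s)
Maximum frequency is 4.
Only 1 reaches that frequency, so it is the mode.
Final answer: 1


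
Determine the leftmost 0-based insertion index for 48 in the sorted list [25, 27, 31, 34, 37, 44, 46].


List is sorted: [25, 27, 31, 34, 37, 44, 46]
We need the leftmost position where 48 can be inserted, i.e. the first index whose element is >= 48 (or the end of the list if none is).
Binary search with low=0, high=7 (0-based indices):
  low=0, high=7, mid=3: a[3]=34 < 48, so low = 4
  low=4, high=7, mid=5: a[5]=44 < 48, so low = 6
  low=6, high=7, mid=6: a[6]=46 < 48, so low = 7
Now low = high = 7, so the insertion index is 7.
Final answer: 7


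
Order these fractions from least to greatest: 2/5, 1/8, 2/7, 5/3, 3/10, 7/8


Convert to decimal for comparison:
  2/5 = 0.4
  1/8 = 0.125
  2/7 = 0.2857
  5/3 = 1.6667
  3/10 = 0.3
  7/8 = 0.875
Decimals in increasing order: 0.125 < 0.2857 < 0.3 < 0.4 < 0.875 < 1.6667
Writing each back as its fraction gives the sorted order.
Final answer: 1/8, 2/7, 3/10, 2/5, 7/8, 5/3


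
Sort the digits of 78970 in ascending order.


The number 78970 has digits: 7, 8, 9, 7, 0
Sorted: 0, 7, 7, 8, 9
Joining the sorted digits gives the result.
Final answer: 07789


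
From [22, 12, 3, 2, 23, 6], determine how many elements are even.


Check each element:
  22 is even
  12 is even
  3 is odd
  2 is even
  23 is odd
  6 is even
Evens: [22, 12, 2, 6]
Count of evens = 4
Final answer: 4


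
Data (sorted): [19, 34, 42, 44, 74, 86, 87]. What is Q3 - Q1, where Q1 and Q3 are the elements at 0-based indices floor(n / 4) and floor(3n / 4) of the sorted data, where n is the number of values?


The data has n = 7 elements.
Q1 index = floor(7 / 4) = floor(1.75) = 1; Q3 index = floor(3 * 7 / 4) = floor(5.25) = 5
Q1 = element at index 1 = 34
Q3 = element at index 5 = 86
IQR = 86 - 34 = 52
Final answer: 52


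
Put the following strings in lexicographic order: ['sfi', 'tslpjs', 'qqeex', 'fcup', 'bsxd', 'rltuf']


Compare strings character by character (the first differing letter decides):
  'bsxd' < 'fcup' since 'b' < 'f' at position 1
  'fcup' < 'qqeex' since 'f' < 'q' at position 1
  'qqeex' < 'rltuf' since 'q' < 'r' at position 1
  'rltuf' < 'sfi' since 'r' < 's' at position 1
  'sfi' < 'tslpjs' since 's' < 't' at position 1
Chaining these comparisons gives the alphabetical order.
Final answer: ['bsxd', 'fcup', 'qqeex', 'rltuf', 'sfi', 'tslpjs']


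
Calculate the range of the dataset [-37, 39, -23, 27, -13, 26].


Maximum value: 39
Minimum value: -37
Range = 39 - (-37) = 76
Final answer: 76


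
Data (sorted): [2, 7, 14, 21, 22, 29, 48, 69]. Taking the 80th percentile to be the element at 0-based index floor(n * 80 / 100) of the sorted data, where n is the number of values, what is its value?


The dataset has n = 8 elements.
Index = floor(8 * 80 / 100) = floor(640 / 100) = floor(6.4) = 6
Counting from index 0 in the sorted data, the element at index 6 is 48.
Final answer: 48


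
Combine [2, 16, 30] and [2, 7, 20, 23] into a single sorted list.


List A: [2, 16, 30]
List B: [2, 7, 20, 23]
Repeatedly compare the front elements and take the smaller:
  2 vs 2 -> take 2
  16 vs 2 -> take 2
  16 vs 7 -> take 7
  16 vs 20 -> take 16
  30 vs 20 -> take 20
  30 vs 23 -> take 23
  B is exhausted; append the rest of A: [30]
Final answer: [2, 2, 7, 16, 20, 23, 30]


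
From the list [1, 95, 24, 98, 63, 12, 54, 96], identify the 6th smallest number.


Sort ascending: [1, 12, 24, 54, 63, 95, 96, 98]
The 6th element (1-indexed) is at index 5.
Value = 95
Final answer: 95


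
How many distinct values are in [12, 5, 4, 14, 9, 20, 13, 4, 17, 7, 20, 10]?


List all unique values:
Distinct values: [4, 5, 7, 9, 10, 12, 13, 14, 17, 20]
Count = 10
Final answer: 10


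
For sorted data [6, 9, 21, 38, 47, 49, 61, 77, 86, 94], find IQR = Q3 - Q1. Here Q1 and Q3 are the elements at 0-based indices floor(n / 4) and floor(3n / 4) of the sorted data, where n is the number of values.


The data has n = 10 elements.
Q1 index = floor(10 / 4) = floor(2.5) = 2; Q3 index = floor(3 * 10 / 4) = floor(7.5) = 7
Q1 = element at index 2 = 21
Q3 = element at index 7 = 77
IQR = 77 - 21 = 56
Final answer: 56


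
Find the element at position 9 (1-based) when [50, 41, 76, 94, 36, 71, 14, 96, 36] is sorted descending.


Sort descending: [96, 94, 76, 71, 50, 41, 36, 36, 14]
The 9th element (1-indexed) is at index 8.
Value = 14
Final answer: 14


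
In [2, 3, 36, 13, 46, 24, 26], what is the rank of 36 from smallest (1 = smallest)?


Sort ascending: [2, 3, 13, 24, 26, 36, 46]
Find 36 in the sorted list.
36 is at position 6 (1-indexed).
Final answer: 6


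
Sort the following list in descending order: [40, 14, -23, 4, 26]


Original list: [40, 14, -23, 4, 26]
Repeatedly take the largest remaining element:
  Remaining [40, 14, -23, 4, 26] -> largest is 40
  Remaining [14, -23, 4, 26] -> largest is 26
  Remaining [14, -23, 4] -> largest is 14
  Remaining [-23, 4] -> largest is 4
  Remaining [-23] -> largest is -23
Collecting the picks in order gives the descending list.
Final answer: [40, 26, 14, 4, -23]


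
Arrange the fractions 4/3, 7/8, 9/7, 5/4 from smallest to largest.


Convert to decimal for comparison:
  4/3 = 1.3333
  7/8 = 0.875
  9/7 = 1.2857
  5/4 = 1.25
Decimals in increasing order: 0.875 < 1.25 < 1.2857 < 1.3333
Writing each back as its fraction gives the sorted order.
Final answer: 7/8, 5/4, 9/7, 4/3


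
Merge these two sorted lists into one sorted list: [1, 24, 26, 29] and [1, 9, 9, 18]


List A: [1, 24, 26, 29]
List B: [1, 9, 9, 18]
Repeatedly compare the front elements and take the smaller:
  1 vs 1 -> take 1
  24 vs 1 -> take 1
  24 vs 9 -> take 9
  24 vs 9 -> take 9
  24 vs 18 -> take 18
  B is exhausted; append the rest of A: [24, 26, 29]
Final answer: [1, 1, 9, 9, 18, 24, 26, 29]


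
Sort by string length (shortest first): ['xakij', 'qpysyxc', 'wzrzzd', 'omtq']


Compute lengths:
  'xakij' has length 5
  'qpysyxc' has length 7
  'wzrzzd' has length 6
  'omtq' has length 4
Lengths in increasing order: 4 < 5 < 6 < 7
Listing the words in that order gives the answer.
Final answer: ['omtq', 'xakij', 'wzrzzd', 'qpysyxc']


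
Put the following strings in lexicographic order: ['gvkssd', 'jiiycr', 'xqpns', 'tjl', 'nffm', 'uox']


Compare strings character by character (the first differing letter decides):
  'gvkssd' < 'jiiycr' since 'g' < 'j' at position 1
  'jiiycr' < 'nffm' since 'j' < 'n' at position 1
  'nffm' < 'tjl' since 'n' < 't' at position 1
  'tjl' < 'uox' since 't' < 'u' at position 1
  'uox' < 'xqpns' since 'u' < 'x' at position 1
Chaining these comparisons gives the alphabetical order.
Final answer: ['gvkssd', 'jiiycr', 'nffm', 'tjl', 'uox', 'xqpns']


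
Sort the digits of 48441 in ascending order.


The number 48441 has digits: 4, 8, 4, 4, 1
Sorted: 1, 4, 4, 4, 8
Joining the sorted digits gives the result.
Final answer: 14448


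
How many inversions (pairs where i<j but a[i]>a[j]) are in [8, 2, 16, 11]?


For each element, count the later elements that are smaller than it:
  8 (index 0): smaller elements after it = [2] -> 1
  2 (index 1): smaller elements after it = [] -> 0
  16 (index 2): smaller elements after it = [11] -> 1
Total inversions = 1 + 0 + 1 = 2
Final answer: 2


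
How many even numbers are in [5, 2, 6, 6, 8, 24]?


Check each element:
  5 is odd
  2 is even
  6 is even
  6 is even
  8 is even
  24 is even
Evens: [2, 6, 6, 8, 24]
Count of evens = 5
Final answer: 5


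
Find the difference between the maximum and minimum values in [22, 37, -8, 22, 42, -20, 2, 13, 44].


Maximum value: 44
Minimum value: -20
Range = 44 - (-20) = 64
Final answer: 64


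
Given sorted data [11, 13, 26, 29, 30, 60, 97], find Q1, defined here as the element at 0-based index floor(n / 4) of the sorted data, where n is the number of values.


The list has n = 7 elements.
Q1 index = floor(7 / 4) = floor(1.75) = 1
Counting from index 0 in the sorted data, the element at index 1 is 13.
Final answer: 13


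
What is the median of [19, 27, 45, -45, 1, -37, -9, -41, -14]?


First, sort the list: [-45, -41, -37, -14, -9, 1, 19, 27, 45]
The list has 9 elements (odd count).
The middle index is 4 (0-based), and the element there is -9.
Final answer: -9


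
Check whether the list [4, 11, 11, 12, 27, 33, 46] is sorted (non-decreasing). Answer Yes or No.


Check consecutive pairs:
  4 <= 11? True
  11 <= 11? True
  11 <= 12? True
  12 <= 27? True
  27 <= 33? True
  33 <= 46? True
Every consecutive pair is in order, so the list is non-decreasing.
Final answer: Yes


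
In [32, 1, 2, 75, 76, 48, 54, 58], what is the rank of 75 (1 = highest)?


Sort descending: [76, 75, 58, 54, 48, 32, 2, 1]
Find 75 in the sorted list.
75 is at position 2.
Final answer: 2


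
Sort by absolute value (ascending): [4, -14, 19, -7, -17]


Compute absolute values:
  |4| = 4
  |-14| = 14
  |19| = 19
  |-7| = 7
  |-17| = 17
Absolute values in increasing order: 4 < 7 < 14 < 17 < 19
Listing the original numbers in that order gives the answer.
Final answer: [4, -7, -14, -17, 19]


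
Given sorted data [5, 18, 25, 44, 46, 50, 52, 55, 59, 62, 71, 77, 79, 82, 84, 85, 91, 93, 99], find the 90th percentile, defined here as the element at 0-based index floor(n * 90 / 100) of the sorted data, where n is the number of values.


The dataset has n = 19 elements.
Index = floor(19 * 90 / 100) = floor(1710 / 100) = floor(17.1) = 17
Counting from index 0 in the sorted data, the element at index 17 is 93.
Final answer: 93


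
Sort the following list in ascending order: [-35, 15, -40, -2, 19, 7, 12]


Original list: [-35, 15, -40, -2, 19, 7, 12]
Repeatedly take the smallest remaining element:
  Remaining [-35, 15, -40, -2, 19, 7, 12] -> smallest is -40
  Remaining [-35, 15, -2, 19, 7, 12] -> smallest is -35
  Remaining [15, -2, 19, 7, 12] -> smallest is -2
  Remaining [15, 19, 7, 12] -> smallest is 7
  Remaining [15, 19, 12] -> smallest is 12
  Remaining [15, 19] -> smallest is 15
  Remaining [19] -> smallest is 19
Collecting the picks in order gives the sorted list.
Final answer: [-40, -35, -2, 7, 12, 15, 19]


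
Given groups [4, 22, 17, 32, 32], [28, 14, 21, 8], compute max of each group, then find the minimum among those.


Find max of each group:
  Group 1: [4, 22, 17, 32, 32] -> max = 32
  Group 2: [28, 14, 21, 8] -> max = 28
Maxes: [32, 28]
Minimum of maxes = 28
Final answer: 28


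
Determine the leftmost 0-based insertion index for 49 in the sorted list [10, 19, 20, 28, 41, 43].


List is sorted: [10, 19, 20, 28, 41, 43]
We need the leftmost position where 49 can be inserted, i.e. the first index whose element is >= 49 (or the end of the list if none is).
Binary search with low=0, high=6 (0-based indices):
  low=0, high=6, mid=3: a[3]=28 < 49, so low = 4
  low=4, high=6, mid=5: a[5]=43 < 49, so low = 6
Now low = high = 6, so the insertion index is 6.
Final answer: 6


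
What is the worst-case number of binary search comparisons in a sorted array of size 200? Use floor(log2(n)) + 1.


Binary search halves the search space each step.
Maximum comparisons = floor(log2(200)) + 1
log2(200) = 7.6439
floor(log2(200)) = 7, so 7 + 1 = 8
Final answer: 8


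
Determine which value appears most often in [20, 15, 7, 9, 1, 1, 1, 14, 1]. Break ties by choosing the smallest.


Count the frequency of each value:
  1 appears 4 time(s)
  7 appears 1 time(s)
  9 appears 1 time(s)
  14 appears 1 time(s)
  15 appears 1 time(s)
  20 appears 1 time(s)
Maximum frequency is 4.
Only 1 reaches that frequency, so it is the mode.
Final answer: 1


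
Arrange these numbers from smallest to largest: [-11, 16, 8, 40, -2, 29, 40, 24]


Original list: [-11, 16, 8, 40, -2, 29, 40, 24]
Repeatedly take the smallest remaining element:
  Remaining [-11, 16, 8, 40, -2, 29, 40, 24] -> smallest is -11
  Remaining [16, 8, 40, -2, 29, 40, 24] -> smallest is -2
  Remaining [16, 8, 40, 29, 40, 24] -> smallest is 8
  Remaining [16, 40, 29, 40, 24] -> smallest is 16
  Remaining [40, 29, 40, 24] -> smallest is 24
  Remaining [40, 29, 40] -> smallest is 29
  Remaining [40, 40] -> smallest is 40
  Remaining [40] -> smallest is 40
Collecting the picks in order gives the sorted list.
Final answer: [-11, -2, 8, 16, 24, 29, 40, 40]


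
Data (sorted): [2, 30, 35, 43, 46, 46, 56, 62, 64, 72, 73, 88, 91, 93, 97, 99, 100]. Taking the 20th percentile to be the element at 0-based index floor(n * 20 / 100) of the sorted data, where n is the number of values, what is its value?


The dataset has n = 17 elements.
Index = floor(17 * 20 / 100) = floor(340 / 100) = floor(3.4) = 3
Counting from index 0 in the sorted data, the element at index 3 is 43.
Final answer: 43


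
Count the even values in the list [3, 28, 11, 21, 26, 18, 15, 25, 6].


Check each element:
  3 is odd
  28 is even
  11 is odd
  21 is odd
  26 is even
  18 is even
  15 is odd
  25 is odd
  6 is even
Evens: [28, 26, 18, 6]
Count of evens = 4
Final answer: 4


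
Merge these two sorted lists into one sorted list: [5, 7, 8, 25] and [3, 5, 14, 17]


List A: [5, 7, 8, 25]
List B: [3, 5, 14, 17]
Repeatedly compare the front elements and take the smaller:
  5 vs 3 -> take 3
  5 vs 5 -> take 5
  7 vs 5 -> take 5
  7 vs 14 -> take 7
  8 vs 14 -> take 8
  25 vs 14 -> take 14
  25 vs 17 -> take 17
  B is exhausted; append the rest of A: [25]
Final answer: [3, 5, 5, 7, 8, 14, 17, 25]


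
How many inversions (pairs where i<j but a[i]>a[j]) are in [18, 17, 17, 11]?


For each element, count the later elements that are smaller than it:
  18 (index 0): smaller elements after it = [17, 17, 11] -> 3
  17 (index 1): smaller elements after it = [11] -> 1
  17 (index 2): smaller elements after it = [11] -> 1
Total inversions = 3 + 1 + 1 = 5
Final answer: 5


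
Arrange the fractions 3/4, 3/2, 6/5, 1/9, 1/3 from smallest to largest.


Convert to decimal for comparison:
  3/4 = 0.75
  3/2 = 1.5
  6/5 = 1.2
  1/9 = 0.1111
  1/3 = 0.3333
Decimals in increasing order: 0.1111 < 0.3333 < 0.75 < 1.2 < 1.5
Writing each back as its fraction gives the sorted order.
Final answer: 1/9, 1/3, 3/4, 6/5, 3/2


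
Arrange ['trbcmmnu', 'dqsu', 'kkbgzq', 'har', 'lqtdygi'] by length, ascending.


Compute lengths:
  'trbcmmnu' has length 8
  'dqsu' has length 4
  'kkbgzq' has length 6
  'har' has length 3
  'lqtdygi' has length 7
Lengths in increasing order: 3 < 4 < 6 < 7 < 8
Listing the words in that order gives the answer.
Final answer: ['har', 'dqsu', 'kkbgzq', 'lqtdygi', 'trbcmmnu']


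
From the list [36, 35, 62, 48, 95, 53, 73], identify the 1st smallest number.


Sort ascending: [35, 36, 48, 53, 62, 73, 95]
The 1st element (1-indexed) is at index 0.
Value = 35
Final answer: 35


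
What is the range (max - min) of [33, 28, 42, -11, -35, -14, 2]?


Maximum value: 42
Minimum value: -35
Range = 42 - (-35) = 77
Final answer: 77


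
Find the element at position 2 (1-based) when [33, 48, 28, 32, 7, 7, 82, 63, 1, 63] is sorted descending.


Sort descending: [82, 63, 63, 48, 33, 32, 28, 7, 7, 1]
The 2nd element (1-indexed) is at index 1.
Value = 63
Final answer: 63


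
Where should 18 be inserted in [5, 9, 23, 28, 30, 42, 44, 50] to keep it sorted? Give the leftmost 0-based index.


List is sorted: [5, 9, 23, 28, 30, 42, 44, 50]
We need the leftmost position where 18 can be inserted, i.e. the first index whose element is >= 18 (or the end of the list if none is).
Binary search with low=0, high=8 (0-based indices):
  low=0, high=8, mid=4: a[4]=30 >= 18, so high = 4
  low=0, high=4, mid=2: a[2]=23 >= 18, so high = 2
  low=0, high=2, mid=1: a[1]=9 < 18, so low = 2
Now low = high = 2, so the insertion index is 2.
Final answer: 2


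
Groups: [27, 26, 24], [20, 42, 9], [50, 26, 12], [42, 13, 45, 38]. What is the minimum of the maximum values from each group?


Find max of each group:
  Group 1: [27, 26, 24] -> max = 27
  Group 2: [20, 42, 9] -> max = 42
  Group 3: [50, 26, 12] -> max = 50
  Group 4: [42, 13, 45, 38] -> max = 45
Maxes: [27, 42, 50, 45]
Minimum of maxes = 27
Final answer: 27


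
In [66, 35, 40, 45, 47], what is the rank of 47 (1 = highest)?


Sort descending: [66, 47, 45, 40, 35]
Find 47 in the sorted list.
47 is at position 2.
Final answer: 2


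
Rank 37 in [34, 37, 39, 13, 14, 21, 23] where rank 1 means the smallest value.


Sort ascending: [13, 14, 21, 23, 34, 37, 39]
Find 37 in the sorted list.
37 is at position 6 (1-indexed).
Final answer: 6


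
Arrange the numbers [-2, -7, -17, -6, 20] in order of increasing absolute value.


Compute absolute values:
  |-2| = 2
  |-7| = 7
  |-17| = 17
  |-6| = 6
  |20| = 20
Absolute values in increasing order: 2 < 6 < 7 < 17 < 20
Listing the original numbers in that order gives the answer.
Final answer: [-2, -6, -7, -17, 20]


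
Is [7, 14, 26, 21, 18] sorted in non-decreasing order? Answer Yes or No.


Check consecutive pairs:
  7 <= 14? True
  14 <= 26? True
  26 <= 21? False
  21 <= 18? False
2 consecutive pair(s) are out of order, so the list is not sorted.
Final answer: No
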